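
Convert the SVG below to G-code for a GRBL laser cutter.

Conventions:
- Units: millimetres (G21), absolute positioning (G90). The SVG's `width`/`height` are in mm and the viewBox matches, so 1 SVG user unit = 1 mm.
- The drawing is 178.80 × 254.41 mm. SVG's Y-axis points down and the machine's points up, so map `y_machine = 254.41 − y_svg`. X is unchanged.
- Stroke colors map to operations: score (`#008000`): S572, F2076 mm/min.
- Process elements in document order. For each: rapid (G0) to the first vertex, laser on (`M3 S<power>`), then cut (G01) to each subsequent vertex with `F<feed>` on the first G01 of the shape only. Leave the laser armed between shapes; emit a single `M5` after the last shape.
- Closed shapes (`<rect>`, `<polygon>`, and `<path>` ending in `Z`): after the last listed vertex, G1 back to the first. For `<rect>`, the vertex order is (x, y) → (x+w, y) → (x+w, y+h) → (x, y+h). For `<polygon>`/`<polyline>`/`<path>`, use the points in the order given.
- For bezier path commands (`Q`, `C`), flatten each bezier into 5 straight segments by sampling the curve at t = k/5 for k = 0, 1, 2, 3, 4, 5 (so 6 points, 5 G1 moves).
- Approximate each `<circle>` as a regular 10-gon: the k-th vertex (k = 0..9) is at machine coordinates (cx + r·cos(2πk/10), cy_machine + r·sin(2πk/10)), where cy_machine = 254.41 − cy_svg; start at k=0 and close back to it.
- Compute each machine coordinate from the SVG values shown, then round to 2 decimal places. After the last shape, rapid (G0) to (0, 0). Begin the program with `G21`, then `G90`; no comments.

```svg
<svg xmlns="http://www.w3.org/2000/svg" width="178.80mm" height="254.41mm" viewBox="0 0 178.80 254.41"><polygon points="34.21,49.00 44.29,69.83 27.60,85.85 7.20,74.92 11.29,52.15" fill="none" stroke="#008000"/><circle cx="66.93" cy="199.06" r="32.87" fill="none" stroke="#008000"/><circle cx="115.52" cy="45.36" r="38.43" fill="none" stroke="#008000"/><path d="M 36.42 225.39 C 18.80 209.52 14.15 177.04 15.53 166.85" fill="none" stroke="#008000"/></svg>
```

G21
G90
G0 X34.21 Y205.41
M3 S572
G01 X44.29 Y184.58 F2076
G01 X27.60 Y168.56
G01 X7.20 Y179.49
G01 X11.29 Y202.26
G01 X34.21 Y205.41
G0 X99.80 Y55.35
M3 S572
G01 X93.52 Y74.67 F2076
G01 X77.09 Y86.61
G01 X56.77 Y86.61
G01 X40.34 Y74.67
G01 X34.06 Y55.35
G01 X40.34 Y36.03
G01 X56.77 Y24.09
G01 X77.09 Y24.09
G01 X93.52 Y36.03
G01 X99.80 Y55.35
G0 X153.95 Y209.05
M3 S572
G01 X146.61 Y231.64 F2076
G01 X127.40 Y245.60
G01 X103.64 Y245.60
G01 X84.43 Y231.64
G01 X77.09 Y209.05
G01 X84.43 Y186.46
G01 X103.64 Y172.50
G01 X127.40 Y172.50
G01 X146.61 Y186.46
G01 X153.95 Y209.05
G0 X36.42 Y29.02
M3 S572
G01 X27.35 Y40.22 F2076
G01 X21.06 Y53.55
G01 X17.21 Y67.12
G01 X15.48 Y79.08
G01 X15.53 Y87.56
M5
G0 X0.00 Y0.00

Since the viewBox matches the mm dimensions, user units are millimetres directly. The only transform is the Y-flip y_m = 254.41 − y_svg.

Shape 1 is a regular polygon drawn with `<polygon>`. Its stroke #008000 means score at S572, F2076. After flipping Y the toolpath is (34.21,205.41) → (44.29,184.58) → (27.60,168.56) → (7.20,179.49) → (11.29,202.26) → (34.21,205.41), returning to the start.

Shape 2 is a circle drawn with `<circle>`. Its stroke #008000 means score at S572, F2076. After flipping Y the toolpath is (99.80,55.35) → (93.52,74.67) → (77.09,86.61) → (56.77,86.61) → (40.34,74.67) → (34.06,55.35) → (40.34,36.03) → (56.77,24.09) → (77.09,24.09) → (93.52,36.03) → (99.80,55.35), returning to the start.

Shape 3 is a circle drawn with `<circle>`. Its stroke #008000 means score at S572, F2076. After flipping Y the toolpath is (153.95,209.05) → (146.61,231.64) → (127.40,245.60) → (103.64,245.60) → (84.43,231.64) → (77.09,209.05) → (84.43,186.46) → (103.64,172.50) → (127.40,172.50) → (146.61,186.46) → (153.95,209.05), returning to the start.

Shape 4 is a cubic bezier drawn with `<path>`. Its stroke #008000 means score at S572, F2076. After flipping Y the toolpath is (36.42,29.02) → (27.35,40.22) → (21.06,53.55) → (17.21,67.12) → (15.48,79.08) → (15.53,87.56).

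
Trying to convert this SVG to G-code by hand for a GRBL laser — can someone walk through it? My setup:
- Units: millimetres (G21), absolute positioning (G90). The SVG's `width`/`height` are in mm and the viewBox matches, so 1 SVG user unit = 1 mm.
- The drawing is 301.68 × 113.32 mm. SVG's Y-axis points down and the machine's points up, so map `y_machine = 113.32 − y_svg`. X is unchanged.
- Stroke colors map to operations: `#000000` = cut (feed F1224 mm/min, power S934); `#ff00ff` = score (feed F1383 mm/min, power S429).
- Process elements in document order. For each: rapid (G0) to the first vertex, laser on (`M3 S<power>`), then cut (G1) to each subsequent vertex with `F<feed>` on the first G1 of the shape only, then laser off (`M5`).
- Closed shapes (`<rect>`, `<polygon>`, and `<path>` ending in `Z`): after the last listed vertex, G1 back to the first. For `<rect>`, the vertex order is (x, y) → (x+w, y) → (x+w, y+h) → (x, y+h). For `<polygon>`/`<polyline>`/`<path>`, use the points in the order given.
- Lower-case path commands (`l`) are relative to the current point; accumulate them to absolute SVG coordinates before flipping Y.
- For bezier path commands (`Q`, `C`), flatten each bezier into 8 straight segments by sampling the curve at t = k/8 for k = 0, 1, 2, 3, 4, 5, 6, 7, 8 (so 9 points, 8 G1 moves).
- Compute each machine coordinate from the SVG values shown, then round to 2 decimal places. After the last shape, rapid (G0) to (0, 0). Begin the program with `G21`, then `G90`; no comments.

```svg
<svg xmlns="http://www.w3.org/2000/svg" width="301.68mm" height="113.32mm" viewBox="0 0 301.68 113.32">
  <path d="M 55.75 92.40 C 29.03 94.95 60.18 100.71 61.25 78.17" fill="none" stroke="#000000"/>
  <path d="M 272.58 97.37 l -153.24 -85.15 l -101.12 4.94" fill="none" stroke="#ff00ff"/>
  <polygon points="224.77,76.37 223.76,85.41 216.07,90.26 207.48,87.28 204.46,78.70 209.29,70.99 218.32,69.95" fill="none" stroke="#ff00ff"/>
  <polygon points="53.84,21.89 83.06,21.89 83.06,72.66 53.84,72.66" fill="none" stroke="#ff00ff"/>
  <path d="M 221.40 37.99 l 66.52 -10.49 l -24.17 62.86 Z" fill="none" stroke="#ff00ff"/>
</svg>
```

1 u = 1 mm; y_m = 113.32 − y.

[1] `<path>` cubic bezier, #000000→cut S934 F1224: (55.75,20.92) → (48.27,19.87) → (45.19,18.90) → (45.47,18.36) → (48.08,18.63) → (51.99,20.07) → (56.18,23.06) → (59.61,27.96) → (61.25,35.15)

[2] `<path>` open polyline, #ff00ff→score S429 F1383: (272.58,15.95) → (119.34,101.10) → (18.22,96.16)

[3] `<polygon>` regular polygon, #ff00ff→score S429 F1383: (224.77,36.95) → (223.76,27.91) → (216.07,23.06) → (207.48,26.04) → (204.46,34.62) → (209.29,42.33) → (218.32,43.37) → (224.77,36.95) (closed)

[4] `<polygon>` rectangle, #ff00ff→score S429 F1383: (53.84,91.43) → (83.06,91.43) → (83.06,40.66) → (53.84,40.66) → (53.84,91.43) (closed)

[5] `<path>` regular polygon, #ff00ff→score S429 F1383: (221.40,75.33) → (287.92,85.82) → (263.75,22.96) → (221.40,75.33) (closed)

G21
G90
G0 X55.75 Y20.92
M3 S934
G1 X48.27 Y19.87 F1224
G1 X45.19 Y18.90
G1 X45.47 Y18.36
G1 X48.08 Y18.63
G1 X51.99 Y20.07
G1 X56.18 Y23.06
G1 X59.61 Y27.96
G1 X61.25 Y35.15
M5
G0 X272.58 Y15.95
M3 S429
G1 X119.34 Y101.10 F1383
G1 X18.22 Y96.16
M5
G0 X224.77 Y36.95
M3 S429
G1 X223.76 Y27.91 F1383
G1 X216.07 Y23.06
G1 X207.48 Y26.04
G1 X204.46 Y34.62
G1 X209.29 Y42.33
G1 X218.32 Y43.37
G1 X224.77 Y36.95
M5
G0 X53.84 Y91.43
M3 S429
G1 X83.06 Y91.43 F1383
G1 X83.06 Y40.66
G1 X53.84 Y40.66
G1 X53.84 Y91.43
M5
G0 X221.40 Y75.33
M3 S429
G1 X287.92 Y85.82 F1383
G1 X263.75 Y22.96
G1 X221.40 Y75.33
M5
G0 X0.00 Y0.00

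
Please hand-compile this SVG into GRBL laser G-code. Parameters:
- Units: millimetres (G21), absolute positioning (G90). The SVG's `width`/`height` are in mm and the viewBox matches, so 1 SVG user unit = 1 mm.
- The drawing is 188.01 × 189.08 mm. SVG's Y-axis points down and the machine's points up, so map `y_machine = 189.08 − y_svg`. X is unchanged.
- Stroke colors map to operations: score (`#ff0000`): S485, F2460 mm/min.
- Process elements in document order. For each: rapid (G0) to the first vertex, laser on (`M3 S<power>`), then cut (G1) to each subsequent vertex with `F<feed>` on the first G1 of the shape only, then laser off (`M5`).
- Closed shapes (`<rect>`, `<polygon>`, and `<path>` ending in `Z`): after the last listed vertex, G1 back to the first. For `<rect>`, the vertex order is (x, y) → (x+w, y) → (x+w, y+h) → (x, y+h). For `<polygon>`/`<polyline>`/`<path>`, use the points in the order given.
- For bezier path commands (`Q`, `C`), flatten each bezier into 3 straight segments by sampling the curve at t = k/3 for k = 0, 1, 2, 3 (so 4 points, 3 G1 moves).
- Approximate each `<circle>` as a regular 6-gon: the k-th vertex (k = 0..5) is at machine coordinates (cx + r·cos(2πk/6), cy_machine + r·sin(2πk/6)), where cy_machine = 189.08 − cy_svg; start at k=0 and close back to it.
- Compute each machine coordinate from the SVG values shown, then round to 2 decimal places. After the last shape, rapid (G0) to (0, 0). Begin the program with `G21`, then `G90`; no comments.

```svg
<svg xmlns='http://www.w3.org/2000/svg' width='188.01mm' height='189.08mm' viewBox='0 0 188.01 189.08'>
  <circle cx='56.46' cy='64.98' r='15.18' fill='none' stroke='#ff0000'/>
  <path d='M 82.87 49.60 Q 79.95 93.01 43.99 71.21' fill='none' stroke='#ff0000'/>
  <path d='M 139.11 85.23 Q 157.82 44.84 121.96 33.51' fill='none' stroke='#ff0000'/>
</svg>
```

G21
G90
G0 X71.64 Y124.10
M3 S485
G1 X64.05 Y137.25 F2460
G1 X48.87 Y137.25
G1 X41.28 Y124.10
G1 X48.87 Y110.95
G1 X64.05 Y110.95
G1 X71.64 Y124.10
M5
G0 X82.87 Y139.48
M3 S485
G1 X77.25 Y117.79 F2460
G1 X64.29 Y110.58
G1 X43.99 Y117.87
M5
G0 X139.11 Y103.85
M3 S485
G1 X145.52 Y127.55 F2460
G1 X139.80 Y144.79
G1 X121.96 Y155.57
M5
G0 X0.00 Y0.00

viewBox `0 0 188.01 189.08` with mm width/height → 1 unit = 1 mm. Flip: y_m = 189.08 − y_svg.

**Shape 1** — `<circle>` circle, stroke `#ff0000` → score (S485, F2460). Machine vertices: (71.64,124.10) → (64.05,137.25) → (48.87,137.25) → (41.28,124.10) → (48.87,110.95) → (64.05,110.95) → (71.64,124.10). Closed: final G1 returns to the first vertex.

**Shape 2** — `<path>` quadratic bezier, stroke `#ff0000` → score (S485, F2460). Control points (SVG): P0=(82.87,49.60), P1=(79.95,93.01), P2=(43.99,71.21); sampled at t=k/3. Machine vertices: (82.87,139.48) → (77.25,117.79) → (64.29,110.58) → (43.99,117.87). Open path.

**Shape 3** — `<path>` quadratic bezier, stroke `#ff0000` → score (S485, F2460). Control points (SVG): P0=(139.11,85.23), P1=(157.82,44.84), P2=(121.96,33.51); sampled at t=k/3. Machine vertices: (139.11,103.85) → (145.52,127.55) → (139.80,144.79) → (121.96,155.57). Open path.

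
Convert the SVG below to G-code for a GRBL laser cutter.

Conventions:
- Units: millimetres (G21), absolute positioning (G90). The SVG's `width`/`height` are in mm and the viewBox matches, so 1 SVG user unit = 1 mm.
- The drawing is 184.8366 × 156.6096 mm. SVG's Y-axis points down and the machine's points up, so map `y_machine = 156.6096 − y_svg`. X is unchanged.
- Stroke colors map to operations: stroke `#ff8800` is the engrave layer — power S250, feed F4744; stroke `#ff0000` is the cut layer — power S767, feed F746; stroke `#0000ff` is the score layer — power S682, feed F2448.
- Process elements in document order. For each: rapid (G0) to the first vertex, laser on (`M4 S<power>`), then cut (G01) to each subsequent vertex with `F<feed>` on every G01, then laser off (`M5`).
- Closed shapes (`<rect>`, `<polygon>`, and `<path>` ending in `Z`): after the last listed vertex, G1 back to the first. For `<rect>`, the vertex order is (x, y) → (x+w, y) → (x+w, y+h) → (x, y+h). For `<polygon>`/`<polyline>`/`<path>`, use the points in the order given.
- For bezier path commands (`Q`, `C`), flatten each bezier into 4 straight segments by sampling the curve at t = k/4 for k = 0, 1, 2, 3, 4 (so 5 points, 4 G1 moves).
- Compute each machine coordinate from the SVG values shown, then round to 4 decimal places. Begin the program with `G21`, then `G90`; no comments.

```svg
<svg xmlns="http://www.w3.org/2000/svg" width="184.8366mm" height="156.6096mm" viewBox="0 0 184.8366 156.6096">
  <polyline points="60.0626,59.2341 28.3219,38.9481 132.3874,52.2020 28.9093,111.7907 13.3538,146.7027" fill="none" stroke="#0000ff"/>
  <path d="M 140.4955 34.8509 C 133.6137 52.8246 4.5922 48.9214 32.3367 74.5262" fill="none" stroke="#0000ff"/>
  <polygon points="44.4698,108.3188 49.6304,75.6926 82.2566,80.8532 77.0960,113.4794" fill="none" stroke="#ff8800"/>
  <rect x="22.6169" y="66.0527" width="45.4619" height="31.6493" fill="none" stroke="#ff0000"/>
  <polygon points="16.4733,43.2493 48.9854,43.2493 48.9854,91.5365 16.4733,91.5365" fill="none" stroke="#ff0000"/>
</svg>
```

1 u = 1 mm; y_m = 156.6096 − y.

[1] `<polyline>` open polyline, #0000ff→score S682 F2448: (60.0626,97.3755) → (28.3219,117.6615) → (132.3874,104.4076) → (28.9093,44.8189) → (13.3538,9.9069)

[2] `<path>` cubic bezier, #0000ff→score S682 F2448: (140.4955,121.7587) → (116.7909,111.5775) → (73.4312,104.7827) → (36.5640,96.5571) → (32.3367,82.0834)

[3] `<polygon>` regular polygon, #ff8800→engrave S250 F4744: (44.4698,48.2908) → (49.6304,80.9170) → (82.2566,75.7564) → (77.0960,43.1302) → (44.4698,48.2908) (closed)

[4] `<rect>` rectangle, #ff0000→cut S767 F746: (22.6169,90.5569) → (68.0788,90.5569) → (68.0788,58.9076) → (22.6169,58.9076) → (22.6169,90.5569) (closed)

[5] `<polygon>` rectangle, #ff0000→cut S767 F746: (16.4733,113.3603) → (48.9854,113.3603) → (48.9854,65.0731) → (16.4733,65.0731) → (16.4733,113.3603) (closed)

G21
G90
G0 X60.0626 Y97.3755
M4 S682
G01 X28.3219 Y117.6615 F2448
G01 X132.3874 Y104.4076 F2448
G01 X28.9093 Y44.8189 F2448
G01 X13.3538 Y9.9069 F2448
M5
G0 X140.4955 Y121.7587
M4 S682
G01 X116.7909 Y111.5775 F2448
G01 X73.4312 Y104.7827 F2448
G01 X36.5640 Y96.5571 F2448
G01 X32.3367 Y82.0834 F2448
M5
G0 X44.4698 Y48.2908
M4 S250
G01 X49.6304 Y80.9170 F4744
G01 X82.2566 Y75.7564 F4744
G01 X77.0960 Y43.1302 F4744
G01 X44.4698 Y48.2908 F4744
M5
G0 X22.6169 Y90.5569
M4 S767
G01 X68.0788 Y90.5569 F746
G01 X68.0788 Y58.9076 F746
G01 X22.6169 Y58.9076 F746
G01 X22.6169 Y90.5569 F746
M5
G0 X16.4733 Y113.3603
M4 S767
G01 X48.9854 Y113.3603 F746
G01 X48.9854 Y65.0731 F746
G01 X16.4733 Y65.0731 F746
G01 X16.4733 Y113.3603 F746
M5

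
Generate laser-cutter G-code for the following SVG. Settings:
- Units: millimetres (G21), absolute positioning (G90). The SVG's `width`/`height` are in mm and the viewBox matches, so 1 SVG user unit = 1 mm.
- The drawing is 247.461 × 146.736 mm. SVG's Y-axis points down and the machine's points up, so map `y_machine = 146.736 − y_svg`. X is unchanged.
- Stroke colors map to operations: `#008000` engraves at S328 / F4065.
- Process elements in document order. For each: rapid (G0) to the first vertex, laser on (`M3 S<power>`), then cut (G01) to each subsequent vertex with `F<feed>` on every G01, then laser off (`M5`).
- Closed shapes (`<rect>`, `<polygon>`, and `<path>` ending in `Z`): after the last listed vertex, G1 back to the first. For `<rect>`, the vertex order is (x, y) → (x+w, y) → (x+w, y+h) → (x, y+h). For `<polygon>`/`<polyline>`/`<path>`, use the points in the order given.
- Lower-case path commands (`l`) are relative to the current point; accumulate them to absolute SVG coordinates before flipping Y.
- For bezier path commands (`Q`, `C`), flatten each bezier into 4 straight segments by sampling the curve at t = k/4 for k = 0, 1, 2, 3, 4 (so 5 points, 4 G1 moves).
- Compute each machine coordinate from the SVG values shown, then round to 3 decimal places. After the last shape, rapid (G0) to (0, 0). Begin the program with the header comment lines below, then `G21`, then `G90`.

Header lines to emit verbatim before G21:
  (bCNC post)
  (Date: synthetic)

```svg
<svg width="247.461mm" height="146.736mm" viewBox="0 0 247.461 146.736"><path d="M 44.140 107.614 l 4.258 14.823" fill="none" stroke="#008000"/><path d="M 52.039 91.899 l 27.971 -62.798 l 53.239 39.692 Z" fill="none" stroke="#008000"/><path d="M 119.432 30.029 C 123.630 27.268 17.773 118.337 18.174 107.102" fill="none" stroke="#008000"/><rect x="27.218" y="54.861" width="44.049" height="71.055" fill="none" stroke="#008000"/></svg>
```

(bCNC post)
(Date: synthetic)
G21
G90
G0 X44.140 Y39.122
M3 S328
G01 X48.398 Y24.299 F4065
M5
G0 X52.039 Y54.837
M3 S328
G01 X80.010 Y117.635 F4065
G01 X133.249 Y77.943 F4065
G01 X52.039 Y54.837 F4065
M5
G0 X119.432 Y116.707
M3 S328
G01 X105.325 Y104.249 F4065
G01 X70.227 Y74.993 F4065
G01 X34.417 Y47.325 F4065
G01 X18.174 Y39.634 F4065
M5
G0 X27.218 Y91.875
M3 S328
G01 X71.267 Y91.875 F4065
G01 X71.267 Y20.820 F4065
G01 X27.218 Y20.820 F4065
G01 X27.218 Y91.875 F4065
M5
G0 X0.000 Y0.000

viewBox `0 0 247.461 146.736` with mm width/height → 1 unit = 1 mm. Flip: y_m = 146.736 − y_svg.

**Shape 1** — `<path>` line segment, stroke `#008000` → engrave (S328, F4065). Machine vertices: (44.140,39.122) → (48.398,24.299). Open path.

**Shape 2** — `<path>` closed polygon, stroke `#008000` → engrave (S328, F4065). Machine vertices: (52.039,54.837) → (80.010,117.635) → (133.249,77.943) → (52.039,54.837). Closed: final G1 returns to the first vertex.

**Shape 3** — `<path>` cubic bezier, stroke `#008000` → engrave (S328, F4065). Control points (SVG): P0=(119.432,30.029), P1=(123.630,27.268), P2=(17.773,118.337), P3=(18.174,107.102); sampled at t=k/4. Machine vertices: (119.432,116.707) → (105.325,104.249) → (70.227,74.993) → (34.417,47.325) → (18.174,39.634). Open path.

**Shape 4** — `<rect>` rectangle, stroke `#008000` → engrave (S328, F4065). Machine vertices: (27.218,91.875) → (71.267,91.875) → (71.267,20.820) → (27.218,20.820) → (27.218,91.875). Closed: final G1 returns to the first vertex.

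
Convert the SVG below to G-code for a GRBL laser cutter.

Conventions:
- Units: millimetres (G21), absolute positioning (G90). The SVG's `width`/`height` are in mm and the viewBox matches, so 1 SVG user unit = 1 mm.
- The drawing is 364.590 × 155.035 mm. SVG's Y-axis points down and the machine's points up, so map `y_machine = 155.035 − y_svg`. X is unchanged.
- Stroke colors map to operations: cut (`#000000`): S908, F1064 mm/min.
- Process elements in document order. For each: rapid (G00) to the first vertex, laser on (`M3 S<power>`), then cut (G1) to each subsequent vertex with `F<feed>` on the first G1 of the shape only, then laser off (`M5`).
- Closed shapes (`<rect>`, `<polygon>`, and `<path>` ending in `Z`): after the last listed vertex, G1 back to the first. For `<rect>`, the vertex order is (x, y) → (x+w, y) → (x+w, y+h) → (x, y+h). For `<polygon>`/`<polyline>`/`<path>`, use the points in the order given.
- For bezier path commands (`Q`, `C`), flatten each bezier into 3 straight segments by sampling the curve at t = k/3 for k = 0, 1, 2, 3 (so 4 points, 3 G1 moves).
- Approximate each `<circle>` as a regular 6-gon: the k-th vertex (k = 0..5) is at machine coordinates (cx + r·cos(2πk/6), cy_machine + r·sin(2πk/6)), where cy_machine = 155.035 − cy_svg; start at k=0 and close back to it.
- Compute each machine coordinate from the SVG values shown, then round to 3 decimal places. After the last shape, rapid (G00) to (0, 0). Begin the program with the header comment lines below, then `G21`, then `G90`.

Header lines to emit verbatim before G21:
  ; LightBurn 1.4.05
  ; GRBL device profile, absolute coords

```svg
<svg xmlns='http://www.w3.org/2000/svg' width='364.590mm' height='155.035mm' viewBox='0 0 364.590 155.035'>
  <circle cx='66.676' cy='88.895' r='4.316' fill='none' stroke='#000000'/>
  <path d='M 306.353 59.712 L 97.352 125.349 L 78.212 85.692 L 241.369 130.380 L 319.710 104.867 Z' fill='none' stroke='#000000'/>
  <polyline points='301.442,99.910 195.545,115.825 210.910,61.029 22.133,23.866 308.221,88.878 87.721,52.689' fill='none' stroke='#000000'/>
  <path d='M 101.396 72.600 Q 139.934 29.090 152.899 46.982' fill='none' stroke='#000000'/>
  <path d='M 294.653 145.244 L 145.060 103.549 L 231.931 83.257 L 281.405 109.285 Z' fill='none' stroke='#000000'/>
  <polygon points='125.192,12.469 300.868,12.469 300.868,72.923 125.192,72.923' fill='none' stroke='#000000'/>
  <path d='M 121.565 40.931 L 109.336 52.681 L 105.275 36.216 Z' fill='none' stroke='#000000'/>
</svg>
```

1 u = 1 mm; y_m = 155.035 − y.

[1] `<circle>` circle, #000000→cut S908 F1064: (70.992,66.140) → (68.834,69.878) → (64.518,69.878) → (62.360,66.140) → (64.518,62.402) → (68.834,62.402) → (70.992,66.140) (closed)

[2] `<path>` closed polygon, #000000→cut S908 F1064: (306.353,95.323) → (97.352,29.686) → (78.212,69.343) → (241.369,24.655) → (319.710,50.168) → (306.353,95.323) (closed)

[3] `<polyline>` open polyline, #000000→cut S908 F1064: (301.442,55.125) → (195.545,39.210) → (210.910,94.006) → (22.133,131.169) → (308.221,66.157) → (87.721,102.346)

[4] `<path>` quadratic bezier, #000000→cut S908 F1064: (101.396,82.435) → (124.247,104.619) → (141.414,113.159) → (152.899,108.053)

[5] `<path>` closed polygon, #000000→cut S908 F1064: (294.653,9.791) → (145.060,51.486) → (231.931,71.778) → (281.405,45.750) → (294.653,9.791) (closed)

[6] `<polygon>` rectangle, #000000→cut S908 F1064: (125.192,142.566) → (300.868,142.566) → (300.868,82.112) → (125.192,82.112) → (125.192,142.566) (closed)

[7] `<path>` regular polygon, #000000→cut S908 F1064: (121.565,114.104) → (109.336,102.354) → (105.275,118.819) → (121.565,114.104) (closed)

; LightBurn 1.4.05
; GRBL device profile, absolute coords
G21
G90
G00 X70.992 Y66.140
M3 S908
G1 X68.834 Y69.878 F1064
G1 X64.518 Y69.878
G1 X62.360 Y66.140
G1 X64.518 Y62.402
G1 X68.834 Y62.402
G1 X70.992 Y66.140
M5
G00 X306.353 Y95.323
M3 S908
G1 X97.352 Y29.686 F1064
G1 X78.212 Y69.343
G1 X241.369 Y24.655
G1 X319.710 Y50.168
G1 X306.353 Y95.323
M5
G00 X301.442 Y55.125
M3 S908
G1 X195.545 Y39.210 F1064
G1 X210.910 Y94.006
G1 X22.133 Y131.169
G1 X308.221 Y66.157
G1 X87.721 Y102.346
M5
G00 X101.396 Y82.435
M3 S908
G1 X124.247 Y104.619 F1064
G1 X141.414 Y113.159
G1 X152.899 Y108.053
M5
G00 X294.653 Y9.791
M3 S908
G1 X145.060 Y51.486 F1064
G1 X231.931 Y71.778
G1 X281.405 Y45.750
G1 X294.653 Y9.791
M5
G00 X125.192 Y142.566
M3 S908
G1 X300.868 Y142.566 F1064
G1 X300.868 Y82.112
G1 X125.192 Y82.112
G1 X125.192 Y142.566
M5
G00 X121.565 Y114.104
M3 S908
G1 X109.336 Y102.354 F1064
G1 X105.275 Y118.819
G1 X121.565 Y114.104
M5
G00 X0.000 Y0.000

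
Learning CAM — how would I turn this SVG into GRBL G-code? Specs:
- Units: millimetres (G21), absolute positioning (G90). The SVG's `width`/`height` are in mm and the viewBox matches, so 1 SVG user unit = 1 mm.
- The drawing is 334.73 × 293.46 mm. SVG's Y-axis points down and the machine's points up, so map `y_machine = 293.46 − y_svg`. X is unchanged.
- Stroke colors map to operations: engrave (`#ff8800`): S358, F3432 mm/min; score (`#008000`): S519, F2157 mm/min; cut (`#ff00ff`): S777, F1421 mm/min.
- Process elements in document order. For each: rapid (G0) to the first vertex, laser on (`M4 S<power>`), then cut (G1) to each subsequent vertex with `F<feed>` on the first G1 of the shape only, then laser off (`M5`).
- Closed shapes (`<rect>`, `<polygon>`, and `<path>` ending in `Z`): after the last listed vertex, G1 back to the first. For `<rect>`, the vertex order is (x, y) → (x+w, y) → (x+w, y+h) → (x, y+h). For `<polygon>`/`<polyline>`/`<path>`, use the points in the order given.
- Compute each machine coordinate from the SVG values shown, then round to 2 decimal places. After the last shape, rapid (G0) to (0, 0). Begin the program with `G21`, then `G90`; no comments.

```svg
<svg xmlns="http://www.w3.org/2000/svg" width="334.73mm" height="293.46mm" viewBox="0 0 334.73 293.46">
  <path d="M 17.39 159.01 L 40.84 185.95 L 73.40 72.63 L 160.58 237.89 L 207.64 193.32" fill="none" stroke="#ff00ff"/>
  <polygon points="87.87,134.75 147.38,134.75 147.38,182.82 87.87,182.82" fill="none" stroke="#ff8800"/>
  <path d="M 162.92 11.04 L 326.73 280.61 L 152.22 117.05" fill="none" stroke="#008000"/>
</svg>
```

G21
G90
G0 X17.39 Y134.45
M4 S777
G1 X40.84 Y107.51 F1421
G1 X73.40 Y220.83
G1 X160.58 Y55.57
G1 X207.64 Y100.14
M5
G0 X87.87 Y158.71
M4 S358
G1 X147.38 Y158.71 F3432
G1 X147.38 Y110.64
G1 X87.87 Y110.64
G1 X87.87 Y158.71
M5
G0 X162.92 Y282.42
M4 S519
G1 X326.73 Y12.85 F2157
G1 X152.22 Y176.41
M5
G0 X0.00 Y0.00

Since the viewBox matches the mm dimensions, user units are millimetres directly. The only transform is the Y-flip y_m = 293.46 − y_svg.

Shape 1 is a open polyline drawn with `<path>`. Its stroke #ff00ff means cut at S777, F1421. After flipping Y the toolpath is (17.39,134.45) → (40.84,107.51) → (73.40,220.83) → (160.58,55.57) → (207.64,100.14).

Shape 2 is a rectangle drawn with `<polygon>`. Its stroke #ff8800 means engrave at S358, F3432. After flipping Y the toolpath is (87.87,158.71) → (147.38,158.71) → (147.38,110.64) → (87.87,110.64) → (87.87,158.71), returning to the start.

Shape 3 is a open polyline drawn with `<path>`. Its stroke #008000 means score at S519, F2157. After flipping Y the toolpath is (162.92,282.42) → (326.73,12.85) → (152.22,176.41).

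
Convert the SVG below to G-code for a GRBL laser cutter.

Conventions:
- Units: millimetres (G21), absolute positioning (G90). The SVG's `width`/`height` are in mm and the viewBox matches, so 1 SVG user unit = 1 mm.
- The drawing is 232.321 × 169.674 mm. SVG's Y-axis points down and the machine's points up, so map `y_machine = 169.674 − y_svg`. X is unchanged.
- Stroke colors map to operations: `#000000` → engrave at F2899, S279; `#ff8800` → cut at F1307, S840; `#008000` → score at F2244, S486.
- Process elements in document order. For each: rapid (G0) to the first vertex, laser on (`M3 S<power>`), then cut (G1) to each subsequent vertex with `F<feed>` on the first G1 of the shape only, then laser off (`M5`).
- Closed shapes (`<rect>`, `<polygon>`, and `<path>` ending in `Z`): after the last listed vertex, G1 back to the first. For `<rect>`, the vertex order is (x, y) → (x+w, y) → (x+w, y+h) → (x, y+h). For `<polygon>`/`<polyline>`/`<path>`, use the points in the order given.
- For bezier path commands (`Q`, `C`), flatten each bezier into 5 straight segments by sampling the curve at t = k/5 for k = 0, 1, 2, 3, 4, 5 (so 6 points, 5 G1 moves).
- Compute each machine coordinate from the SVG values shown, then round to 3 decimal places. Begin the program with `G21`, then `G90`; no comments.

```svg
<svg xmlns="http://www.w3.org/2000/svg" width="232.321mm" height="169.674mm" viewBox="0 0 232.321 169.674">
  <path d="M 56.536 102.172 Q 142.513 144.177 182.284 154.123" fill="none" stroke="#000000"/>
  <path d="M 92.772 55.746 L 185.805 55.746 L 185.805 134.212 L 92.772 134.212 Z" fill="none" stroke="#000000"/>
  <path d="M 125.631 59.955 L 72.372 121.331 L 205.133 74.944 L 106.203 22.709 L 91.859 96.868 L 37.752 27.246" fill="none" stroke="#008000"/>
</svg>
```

1 u = 1 mm; y_m = 169.674 − y.

[1] `<path>` quadratic bezier, #000000→engrave S279 F2899: (56.536,67.502) → (89.079,51.982) → (117.925,39.027) → (143.074,28.637) → (164.527,20.812) → (182.284,15.551)

[2] `<path>` rectangle, #000000→engrave S279 F2899: (92.772,113.928) → (185.805,113.928) → (185.805,35.462) → (92.772,35.462) → (92.772,113.928) (closed)

[3] `<path>` open polyline, #008000→score S486 F2244: (125.631,109.719) → (72.372,48.343) → (205.133,94.730) → (106.203,146.965) → (91.859,72.806) → (37.752,142.428)

G21
G90
G0 X56.536 Y67.502
M3 S279
G1 X89.079 Y51.982 F2899
G1 X117.925 Y39.027
G1 X143.074 Y28.637
G1 X164.527 Y20.812
G1 X182.284 Y15.551
M5
G0 X92.772 Y113.928
M3 S279
G1 X185.805 Y113.928 F2899
G1 X185.805 Y35.462
G1 X92.772 Y35.462
G1 X92.772 Y113.928
M5
G0 X125.631 Y109.719
M3 S486
G1 X72.372 Y48.343 F2244
G1 X205.133 Y94.730
G1 X106.203 Y146.965
G1 X91.859 Y72.806
G1 X37.752 Y142.428
M5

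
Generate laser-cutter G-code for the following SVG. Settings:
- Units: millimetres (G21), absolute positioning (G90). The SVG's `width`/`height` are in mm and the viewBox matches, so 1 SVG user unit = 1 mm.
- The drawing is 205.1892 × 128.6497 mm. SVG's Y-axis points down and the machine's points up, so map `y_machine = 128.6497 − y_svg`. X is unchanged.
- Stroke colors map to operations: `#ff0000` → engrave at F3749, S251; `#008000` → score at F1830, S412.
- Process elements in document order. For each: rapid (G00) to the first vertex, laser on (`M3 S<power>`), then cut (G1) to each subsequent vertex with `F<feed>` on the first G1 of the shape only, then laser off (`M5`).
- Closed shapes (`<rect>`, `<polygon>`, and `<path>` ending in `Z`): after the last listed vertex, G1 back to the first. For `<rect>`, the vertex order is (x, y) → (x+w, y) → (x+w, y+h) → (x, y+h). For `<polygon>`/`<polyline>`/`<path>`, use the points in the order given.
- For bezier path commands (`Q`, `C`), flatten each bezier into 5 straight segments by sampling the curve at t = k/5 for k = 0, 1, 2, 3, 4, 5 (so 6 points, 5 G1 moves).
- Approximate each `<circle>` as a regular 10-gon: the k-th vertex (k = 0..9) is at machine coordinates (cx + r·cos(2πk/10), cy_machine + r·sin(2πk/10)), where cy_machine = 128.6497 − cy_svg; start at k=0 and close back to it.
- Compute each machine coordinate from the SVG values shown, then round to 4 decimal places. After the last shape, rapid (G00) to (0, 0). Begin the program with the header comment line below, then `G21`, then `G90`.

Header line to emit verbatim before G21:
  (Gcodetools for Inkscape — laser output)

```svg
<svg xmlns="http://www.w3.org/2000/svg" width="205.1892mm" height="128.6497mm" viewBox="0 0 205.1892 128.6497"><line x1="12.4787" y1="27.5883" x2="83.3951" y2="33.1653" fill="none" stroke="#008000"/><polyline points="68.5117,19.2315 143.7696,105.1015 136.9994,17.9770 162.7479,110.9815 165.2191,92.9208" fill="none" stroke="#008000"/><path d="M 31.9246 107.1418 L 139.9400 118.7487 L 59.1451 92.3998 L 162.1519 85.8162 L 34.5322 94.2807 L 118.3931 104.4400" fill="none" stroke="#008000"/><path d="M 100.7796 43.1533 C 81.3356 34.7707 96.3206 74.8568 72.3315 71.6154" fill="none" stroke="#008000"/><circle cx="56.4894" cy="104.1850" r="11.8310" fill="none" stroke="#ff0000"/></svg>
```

(Gcodetools for Inkscape — laser output)
G21
G90
G00 X12.4787 Y101.0614
M3 S412
G1 X83.3951 Y95.4844 F1830
M5
G00 X68.5117 Y109.4182
M3 S412
G1 X143.7696 Y23.5482 F1830
G1 X136.9994 Y110.6727
G1 X162.7479 Y17.6682
G1 X165.2191 Y35.7289
M5
G00 X31.9246 Y21.5079
M3 S412
G1 X139.9400 Y9.9010 F1830
G1 X59.1451 Y36.2499
G1 X162.1519 Y42.8335
G1 X34.5322 Y34.3690
G1 X118.3931 Y24.2097
M5
G00 X100.7796 Y85.4964
M3 S412
G1 X92.6575 Y85.4441 F1830
G1 X89.2749 Y78.1655
G1 X87.1087 Y68.0669
G1 X82.6353 Y59.5544
G1 X72.3315 Y57.0343
M5
G00 X68.3204 Y24.4647
M3 S251
G1 X66.0609 Y31.4188 F3749
G1 X60.1454 Y35.7166
G1 X52.8334 Y35.7166
G1 X46.9179 Y31.4188
G1 X44.6584 Y24.4647
G1 X46.9179 Y17.5106
G1 X52.8334 Y13.2128
G1 X60.1454 Y13.2128
G1 X66.0609 Y17.5106
G1 X68.3204 Y24.4647
M5
G00 X0.0000 Y0.0000

1 u = 1 mm; y_m = 128.6497 − y.

[1] `<line>` line segment, #008000→score S412 F1830: (12.4787,101.0614) → (83.3951,95.4844)

[2] `<polyline>` open polyline, #008000→score S412 F1830: (68.5117,109.4182) → (143.7696,23.5482) → (136.9994,110.6727) → (162.7479,17.6682) → (165.2191,35.7289)

[3] `<path>` open polyline, #008000→score S412 F1830: (31.9246,21.5079) → (139.9400,9.9010) → (59.1451,36.2499) → (162.1519,42.8335) → (34.5322,34.3690) → (118.3931,24.2097)

[4] `<path>` cubic bezier, #008000→score S412 F1830: (100.7796,85.4964) → (92.6575,85.4441) → (89.2749,78.1655) → (87.1087,68.0669) → (82.6353,59.5544) → (72.3315,57.0343)

[5] `<circle>` circle, #ff0000→engrave S251 F3749: (68.3204,24.4647) → (66.0609,31.4188) → (60.1454,35.7166) → (52.8334,35.7166) → (46.9179,31.4188) → (44.6584,24.4647) → (46.9179,17.5106) → (52.8334,13.2128) → (60.1454,13.2128) → (66.0609,17.5106) → (68.3204,24.4647) (closed)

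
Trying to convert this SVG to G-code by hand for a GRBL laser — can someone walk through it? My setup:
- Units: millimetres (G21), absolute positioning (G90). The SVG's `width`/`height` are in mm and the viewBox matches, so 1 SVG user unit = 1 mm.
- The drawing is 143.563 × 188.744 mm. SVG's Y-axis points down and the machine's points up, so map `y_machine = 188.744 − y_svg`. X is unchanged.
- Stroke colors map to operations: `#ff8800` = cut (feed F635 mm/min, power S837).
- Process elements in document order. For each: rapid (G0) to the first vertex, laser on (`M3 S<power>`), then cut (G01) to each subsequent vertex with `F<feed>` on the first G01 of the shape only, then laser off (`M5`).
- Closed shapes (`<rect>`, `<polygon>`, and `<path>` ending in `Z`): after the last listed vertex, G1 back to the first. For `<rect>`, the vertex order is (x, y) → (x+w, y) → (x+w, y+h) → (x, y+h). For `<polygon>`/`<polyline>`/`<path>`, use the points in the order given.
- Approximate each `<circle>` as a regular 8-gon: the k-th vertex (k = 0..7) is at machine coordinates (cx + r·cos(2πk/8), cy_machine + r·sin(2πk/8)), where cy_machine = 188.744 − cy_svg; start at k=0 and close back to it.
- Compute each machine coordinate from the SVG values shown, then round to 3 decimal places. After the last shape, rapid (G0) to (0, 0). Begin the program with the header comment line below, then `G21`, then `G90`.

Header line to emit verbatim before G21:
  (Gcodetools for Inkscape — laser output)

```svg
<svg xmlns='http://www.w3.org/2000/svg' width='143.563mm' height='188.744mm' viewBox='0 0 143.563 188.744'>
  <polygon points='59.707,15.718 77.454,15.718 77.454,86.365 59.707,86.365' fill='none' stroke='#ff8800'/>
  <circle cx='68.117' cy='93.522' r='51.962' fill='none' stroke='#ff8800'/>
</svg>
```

1 u = 1 mm; y_m = 188.744 − y.

[1] `<polygon>` rectangle, #ff8800→cut S837 F635: (59.707,173.026) → (77.454,173.026) → (77.454,102.379) → (59.707,102.379) → (59.707,173.026) (closed)

[2] `<circle>` circle, #ff8800→cut S837 F635: (120.079,95.222) → (104.860,131.965) → (68.117,147.184) → (31.374,131.965) → (16.155,95.222) → (31.374,58.479) → (68.117,43.260) → (104.860,58.479) → (120.079,95.222) (closed)

(Gcodetools for Inkscape — laser output)
G21
G90
G0 X59.707 Y173.026
M3 S837
G01 X77.454 Y173.026 F635
G01 X77.454 Y102.379
G01 X59.707 Y102.379
G01 X59.707 Y173.026
M5
G0 X120.079 Y95.222
M3 S837
G01 X104.860 Y131.965 F635
G01 X68.117 Y147.184
G01 X31.374 Y131.965
G01 X16.155 Y95.222
G01 X31.374 Y58.479
G01 X68.117 Y43.260
G01 X104.860 Y58.479
G01 X120.079 Y95.222
M5
G0 X0.000 Y0.000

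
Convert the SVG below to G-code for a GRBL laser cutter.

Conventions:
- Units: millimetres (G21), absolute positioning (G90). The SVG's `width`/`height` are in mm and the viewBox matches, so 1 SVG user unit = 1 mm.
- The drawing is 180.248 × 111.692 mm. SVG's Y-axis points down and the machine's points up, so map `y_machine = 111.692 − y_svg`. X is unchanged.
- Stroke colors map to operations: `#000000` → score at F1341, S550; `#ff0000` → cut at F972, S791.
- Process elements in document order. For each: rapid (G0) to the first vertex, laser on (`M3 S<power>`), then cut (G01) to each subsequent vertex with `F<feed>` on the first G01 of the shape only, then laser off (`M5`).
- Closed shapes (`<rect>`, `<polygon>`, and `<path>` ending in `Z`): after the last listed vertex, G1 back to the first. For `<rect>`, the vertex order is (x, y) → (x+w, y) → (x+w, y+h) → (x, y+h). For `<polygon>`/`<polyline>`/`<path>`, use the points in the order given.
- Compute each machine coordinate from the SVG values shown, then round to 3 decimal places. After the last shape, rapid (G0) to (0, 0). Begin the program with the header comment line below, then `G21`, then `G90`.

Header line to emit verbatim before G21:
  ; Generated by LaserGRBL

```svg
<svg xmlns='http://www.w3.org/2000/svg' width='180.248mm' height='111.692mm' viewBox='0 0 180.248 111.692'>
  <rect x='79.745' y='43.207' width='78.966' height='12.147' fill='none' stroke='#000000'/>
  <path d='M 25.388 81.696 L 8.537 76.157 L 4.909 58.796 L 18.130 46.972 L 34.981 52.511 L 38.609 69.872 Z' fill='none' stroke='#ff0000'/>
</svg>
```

1 u = 1 mm; y_m = 111.692 − y.

[1] `<rect>` rectangle, #000000→score S550 F1341: (79.745,68.485) → (158.711,68.485) → (158.711,56.338) → (79.745,56.338) → (79.745,68.485) (closed)

[2] `<path>` regular polygon, #ff0000→cut S791 F972: (25.388,29.996) → (8.537,35.535) → (4.909,52.896) → (18.130,64.720) → (34.981,59.181) → (38.609,41.820) → (25.388,29.996) (closed)

; Generated by LaserGRBL
G21
G90
G0 X79.745 Y68.485
M3 S550
G01 X158.711 Y68.485 F1341
G01 X158.711 Y56.338
G01 X79.745 Y56.338
G01 X79.745 Y68.485
M5
G0 X25.388 Y29.996
M3 S791
G01 X8.537 Y35.535 F972
G01 X4.909 Y52.896
G01 X18.130 Y64.720
G01 X34.981 Y59.181
G01 X38.609 Y41.820
G01 X25.388 Y29.996
M5
G0 X0.000 Y0.000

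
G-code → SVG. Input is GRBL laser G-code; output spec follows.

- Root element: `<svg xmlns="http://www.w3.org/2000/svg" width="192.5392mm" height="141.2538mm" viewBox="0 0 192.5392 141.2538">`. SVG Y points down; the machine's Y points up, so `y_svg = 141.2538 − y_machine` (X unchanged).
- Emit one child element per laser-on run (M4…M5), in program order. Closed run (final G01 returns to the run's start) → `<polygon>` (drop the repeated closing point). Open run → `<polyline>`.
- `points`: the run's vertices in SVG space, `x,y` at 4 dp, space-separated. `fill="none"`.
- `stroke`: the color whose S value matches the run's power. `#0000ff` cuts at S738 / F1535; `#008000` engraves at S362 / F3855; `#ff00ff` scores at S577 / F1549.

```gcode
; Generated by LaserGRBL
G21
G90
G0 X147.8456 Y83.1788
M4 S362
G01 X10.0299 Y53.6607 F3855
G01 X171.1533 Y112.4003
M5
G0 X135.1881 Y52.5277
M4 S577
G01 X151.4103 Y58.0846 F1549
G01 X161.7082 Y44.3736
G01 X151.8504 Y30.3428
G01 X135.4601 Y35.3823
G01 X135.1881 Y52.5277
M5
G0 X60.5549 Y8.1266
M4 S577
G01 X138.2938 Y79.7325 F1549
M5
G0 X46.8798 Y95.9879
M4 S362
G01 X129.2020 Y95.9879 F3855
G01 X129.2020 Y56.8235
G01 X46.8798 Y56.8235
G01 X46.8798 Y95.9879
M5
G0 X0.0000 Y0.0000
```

<svg xmlns="http://www.w3.org/2000/svg" width="192.5392mm" height="141.2538mm" viewBox="0 0 192.5392 141.2538">
  <polyline points="147.8456,58.0750 10.0299,87.5931 171.1533,28.8535" fill="none" stroke="#008000"/>
  <polygon points="135.1881,88.7261 151.4103,83.1692 161.7082,96.8802 151.8504,110.9110 135.4601,105.8715" fill="none" stroke="#ff00ff"/>
  <polyline points="60.5549,133.1272 138.2938,61.5213" fill="none" stroke="#ff00ff"/>
  <polygon points="46.8798,45.2659 129.2020,45.2659 129.2020,84.4303 46.8798,84.4303" fill="none" stroke="#008000"/>
</svg>

Each laser-on run becomes one SVG element. Flip Y back into SVG space with y_svg = 141.2538 − y_machine.

Run 1: the run's S362 means `#008000` (engrave). The run is open, so emit a `<polyline>` with points (Y-flipped): 147.8456,58.0750 10.0299,87.5931 171.1533,28.8535.

Run 2: S577 ⇒ score layer `#ff00ff`. The run returns to its start, so emit a `<polygon>` with points (Y-flipped): 135.1881,88.7261 151.4103,83.1692 161.7082,96.8802 151.8504,110.9110 135.4601,105.8715.

Run 3: the run's S577 means `#ff00ff` (score). The run is open, so emit a `<polyline>` with points (Y-flipped): 60.5549,133.1272 138.2938,61.5213.

Run 4: S362 ⇒ engrave layer `#008000`. The run returns to its start, so emit a `<polygon>` with points (Y-flipped): 46.8798,45.2659 129.2020,45.2659 129.2020,84.4303 46.8798,84.4303.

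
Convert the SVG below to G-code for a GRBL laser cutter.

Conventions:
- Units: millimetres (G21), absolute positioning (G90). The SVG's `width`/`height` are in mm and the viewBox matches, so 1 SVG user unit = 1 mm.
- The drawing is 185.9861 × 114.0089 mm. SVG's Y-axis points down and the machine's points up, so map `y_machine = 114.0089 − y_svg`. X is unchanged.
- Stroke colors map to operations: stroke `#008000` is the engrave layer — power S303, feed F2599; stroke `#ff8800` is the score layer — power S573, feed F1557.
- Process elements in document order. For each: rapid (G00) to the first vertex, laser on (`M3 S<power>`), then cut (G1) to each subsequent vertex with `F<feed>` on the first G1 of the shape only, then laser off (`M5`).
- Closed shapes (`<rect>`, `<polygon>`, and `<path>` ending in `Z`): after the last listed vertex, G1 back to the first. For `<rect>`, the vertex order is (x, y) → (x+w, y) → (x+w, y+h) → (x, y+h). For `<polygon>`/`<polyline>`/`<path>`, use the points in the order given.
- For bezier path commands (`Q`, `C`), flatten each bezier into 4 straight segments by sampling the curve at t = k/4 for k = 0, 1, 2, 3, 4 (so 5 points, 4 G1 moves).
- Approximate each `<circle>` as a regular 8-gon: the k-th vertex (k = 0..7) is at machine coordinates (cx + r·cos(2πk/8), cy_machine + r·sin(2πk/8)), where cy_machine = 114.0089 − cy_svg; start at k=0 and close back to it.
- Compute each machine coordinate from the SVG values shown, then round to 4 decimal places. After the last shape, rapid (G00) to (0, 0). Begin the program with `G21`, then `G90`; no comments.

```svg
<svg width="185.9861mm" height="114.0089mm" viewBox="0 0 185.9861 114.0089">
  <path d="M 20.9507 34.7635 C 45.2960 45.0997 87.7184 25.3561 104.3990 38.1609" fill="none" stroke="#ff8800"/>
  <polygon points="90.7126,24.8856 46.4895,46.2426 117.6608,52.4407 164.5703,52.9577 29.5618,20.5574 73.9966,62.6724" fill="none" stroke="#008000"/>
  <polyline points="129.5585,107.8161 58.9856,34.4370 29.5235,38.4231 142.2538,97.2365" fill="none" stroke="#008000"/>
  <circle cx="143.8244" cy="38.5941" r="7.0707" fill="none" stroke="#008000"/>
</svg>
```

viewBox `0 0 185.9861 114.0089` with mm width/height → 1 unit = 1 mm. Flip: y_m = 114.0089 − y_svg.

**Shape 1** — `<path>` cubic bezier, stroke `#ff8800` → score (S573, F1557). Control points (SVG): P0=(20.9507,34.7635), P1=(45.2960,45.0997), P2=(87.7184,25.3561), P3=(104.3990,38.1609); sampled at t=k/4. Machine vertices: (20.9507,79.2454) → (41.9145,76.1546) → (65.5491,78.4724) → (87.7466,80.3273) → (104.3990,75.8480). Open path.

**Shape 2** — `<polygon>` closed polygon, stroke `#008000` → engrave (S303, F2599). Machine vertices: (90.7126,89.1233) → (46.4895,67.7663) → (117.6608,61.5682) → (164.5703,61.0512) → (29.5618,93.4515) → (73.9966,51.3365) → (90.7126,89.1233). Closed: final G1 returns to the first vertex.

**Shape 3** — `<polyline>` open polyline, stroke `#008000` → engrave (S303, F2599). Machine vertices: (129.5585,6.1928) → (58.9856,79.5719) → (29.5235,75.5858) → (142.2538,16.7724). Open path.

**Shape 4** — `<circle>` circle, stroke `#008000` → engrave (S303, F2599). Machine vertices: (150.8951,75.4148) → (148.8241,80.4145) → (143.8244,82.4855) → (138.8247,80.4145) → (136.7537,75.4148) → (138.8247,70.4151) → (143.8244,68.3441) → (148.8241,70.4151) → (150.8951,75.4148). Closed: final G1 returns to the first vertex.

G21
G90
G00 X20.9507 Y79.2454
M3 S573
G1 X41.9145 Y76.1546 F1557
G1 X65.5491 Y78.4724
G1 X87.7466 Y80.3273
G1 X104.3990 Y75.8480
M5
G00 X90.7126 Y89.1233
M3 S303
G1 X46.4895 Y67.7663 F2599
G1 X117.6608 Y61.5682
G1 X164.5703 Y61.0512
G1 X29.5618 Y93.4515
G1 X73.9966 Y51.3365
G1 X90.7126 Y89.1233
M5
G00 X129.5585 Y6.1928
M3 S303
G1 X58.9856 Y79.5719 F2599
G1 X29.5235 Y75.5858
G1 X142.2538 Y16.7724
M5
G00 X150.8951 Y75.4148
M3 S303
G1 X148.8241 Y80.4145 F2599
G1 X143.8244 Y82.4855
G1 X138.8247 Y80.4145
G1 X136.7537 Y75.4148
G1 X138.8247 Y70.4151
G1 X143.8244 Y68.3441
G1 X148.8241 Y70.4151
G1 X150.8951 Y75.4148
M5
G00 X0.0000 Y0.0000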